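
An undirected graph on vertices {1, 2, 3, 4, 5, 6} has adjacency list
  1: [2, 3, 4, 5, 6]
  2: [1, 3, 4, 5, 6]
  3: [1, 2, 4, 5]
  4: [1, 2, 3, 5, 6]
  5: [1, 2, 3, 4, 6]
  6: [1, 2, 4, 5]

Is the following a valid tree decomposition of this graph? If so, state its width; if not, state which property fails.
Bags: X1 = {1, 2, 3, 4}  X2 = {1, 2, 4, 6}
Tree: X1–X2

No — vertex 5 appears in no bag.

A tree decomposition must satisfy three properties: every vertex lies in some bag; for every edge, both endpoints lie together in some bag; and for every vertex, the bags containing it form a connected subtree. Here vertex 5 appears in no bag, so the decomposition is invalid.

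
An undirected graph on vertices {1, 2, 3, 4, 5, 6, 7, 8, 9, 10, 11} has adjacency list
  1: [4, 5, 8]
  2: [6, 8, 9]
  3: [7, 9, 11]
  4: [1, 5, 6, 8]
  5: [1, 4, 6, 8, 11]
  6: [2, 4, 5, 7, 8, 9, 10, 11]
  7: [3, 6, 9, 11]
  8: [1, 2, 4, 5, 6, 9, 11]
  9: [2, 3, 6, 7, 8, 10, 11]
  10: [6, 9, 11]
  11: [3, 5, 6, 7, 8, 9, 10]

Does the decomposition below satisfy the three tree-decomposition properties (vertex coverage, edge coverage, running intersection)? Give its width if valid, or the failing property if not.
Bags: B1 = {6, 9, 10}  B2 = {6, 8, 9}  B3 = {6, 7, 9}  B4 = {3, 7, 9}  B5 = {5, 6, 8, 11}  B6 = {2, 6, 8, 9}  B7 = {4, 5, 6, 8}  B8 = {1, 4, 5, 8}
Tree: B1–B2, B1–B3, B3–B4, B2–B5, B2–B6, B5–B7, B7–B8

No — edge (11,10) lies in no bag.

A tree decomposition must satisfy three properties: every vertex lies in some bag; for every edge, both endpoints lie together in some bag; and for every vertex, the bags containing it form a connected subtree. Here edge (11,10) lies in no bag, so the decomposition is invalid.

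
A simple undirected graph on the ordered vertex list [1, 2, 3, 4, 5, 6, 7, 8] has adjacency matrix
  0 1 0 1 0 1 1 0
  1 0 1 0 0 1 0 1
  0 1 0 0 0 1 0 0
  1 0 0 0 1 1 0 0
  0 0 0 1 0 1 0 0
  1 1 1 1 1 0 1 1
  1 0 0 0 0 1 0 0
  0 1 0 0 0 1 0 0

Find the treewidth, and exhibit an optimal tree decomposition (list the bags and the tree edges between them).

Each bag holds 3 vertices, so the decomposition has width 2, which upper-bounds the treewidth. For the lower bound, the 3 vertices {2, 6, 8} are pairwise adjacent, and any tree decomposition puts a clique entirely inside one bag — forcing width ≥ 2. Hence tw(G) = 2 exactly.

Treewidth 2.
One such decomposition:
Bags: B1 = {4, 5, 6}  B2 = {1, 4, 6}  B3 = {1, 2, 6}  B4 = {2, 6, 8}  B5 = {1, 6, 7}  B6 = {2, 3, 6}
Tree: B1–B2, B2–B3, B3–B4, B3–B5, B3–B6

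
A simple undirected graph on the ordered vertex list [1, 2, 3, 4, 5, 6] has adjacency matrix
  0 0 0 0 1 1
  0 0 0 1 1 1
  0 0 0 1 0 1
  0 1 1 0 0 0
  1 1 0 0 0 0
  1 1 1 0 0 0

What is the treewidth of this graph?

2

A width-2 tree decomposition is:
Bags: B1 = {1, 5, 6}  B2 = {2, 5, 6}  B3 = {2, 3, 6}  B4 = {2, 3, 4}
Tree: B1–B2, B2–B3, B3–B4
Every bag has size at most 3, so the width is 3 − 1 = 2 and tw(G) ≤ 2. For the lower bound, G contains the cycle 1–5–2–6–1, so G is not a forest; only forests have treewidth ≤ 1, hence tw(G) ≥ 2. Therefore the treewidth is 2.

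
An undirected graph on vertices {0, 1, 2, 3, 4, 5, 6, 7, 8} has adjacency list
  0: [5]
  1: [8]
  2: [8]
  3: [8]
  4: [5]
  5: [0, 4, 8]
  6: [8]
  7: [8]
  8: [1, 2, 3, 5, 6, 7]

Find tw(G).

A width-1 tree decomposition is:
Bags: B1 = {5, 8}  B2 = {0, 5}  B3 = {7, 8}  B4 = {3, 8}  B5 = {4, 5}  B6 = {6, 8}  B7 = {1, 8}  B8 = {2, 8}
Tree: B1–B2, B1–B3, B1–B4, B1–B5, B4–B6, B3–B7, B4–B8
Every bag has size at most 2, so the width is 2 − 1 = 1 and tw(G) ≤ 1. Any graph with an edge has treewidth ≥ 1, and G has the edge 5–8. The upper and lower bounds meet at 1, so that is the treewidth.

1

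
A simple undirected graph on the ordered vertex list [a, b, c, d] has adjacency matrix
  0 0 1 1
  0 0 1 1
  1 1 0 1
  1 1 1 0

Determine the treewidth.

2

A width-2 tree decomposition is:
Bags: B1 = {a, c, d}  B2 = {b, c, d}
Tree: B1–B2
Every bag has size at most 3, so the width is 3 − 1 = 2 and tw(G) ≤ 2. On the other hand G contains the 3-clique {a, c, d}. A clique must lie in a single bag of any decomposition, so no decomposition can have width below 2. The upper and lower bounds meet at 2, so that is the treewidth.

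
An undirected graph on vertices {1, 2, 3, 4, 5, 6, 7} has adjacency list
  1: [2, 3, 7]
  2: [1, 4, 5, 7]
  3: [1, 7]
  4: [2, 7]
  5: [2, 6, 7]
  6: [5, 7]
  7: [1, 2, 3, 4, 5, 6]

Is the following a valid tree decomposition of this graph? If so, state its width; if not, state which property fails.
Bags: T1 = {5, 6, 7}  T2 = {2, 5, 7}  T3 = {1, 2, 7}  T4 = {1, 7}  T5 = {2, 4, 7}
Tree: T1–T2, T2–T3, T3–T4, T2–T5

A tree decomposition must satisfy three properties: every vertex lies in some bag; for every edge, both endpoints lie together in some bag; and for every vertex, the bags containing it form a connected subtree. Here vertex 3 appears in no bag, so the decomposition is invalid.

No — vertex 3 appears in no bag.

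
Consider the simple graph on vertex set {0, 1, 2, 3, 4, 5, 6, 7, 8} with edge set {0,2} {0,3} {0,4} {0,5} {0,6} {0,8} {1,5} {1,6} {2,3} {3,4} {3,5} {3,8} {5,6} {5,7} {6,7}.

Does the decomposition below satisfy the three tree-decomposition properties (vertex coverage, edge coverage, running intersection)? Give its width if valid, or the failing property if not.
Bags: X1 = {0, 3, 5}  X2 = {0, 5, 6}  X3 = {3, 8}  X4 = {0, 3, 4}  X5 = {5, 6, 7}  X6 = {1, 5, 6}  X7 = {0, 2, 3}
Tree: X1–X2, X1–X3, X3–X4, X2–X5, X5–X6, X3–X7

No — edge (0,8) lies in no bag.

A tree decomposition must satisfy three properties: every vertex lies in some bag; for every edge, both endpoints lie together in some bag; and for every vertex, the bags containing it form a connected subtree. Here edge (0,8) lies in no bag, so the decomposition is invalid.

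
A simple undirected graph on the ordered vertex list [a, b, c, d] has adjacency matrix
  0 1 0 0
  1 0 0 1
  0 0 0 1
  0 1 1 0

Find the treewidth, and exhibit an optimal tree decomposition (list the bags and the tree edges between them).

Every bag has size at most 2, so the width is 2 − 1 = 1 and tw(G) ≤ 1. Since G has at least one edge (e.g. a–b), it is not an edgeless graph, so tw(G) ≥ 1. Hence tw(G) = 1 exactly.

Treewidth 1.
One such decomposition:
Bags: B1 = {a, b}  B2 = {b, d}  B3 = {c, d}
Tree: B1–B2, B2–B3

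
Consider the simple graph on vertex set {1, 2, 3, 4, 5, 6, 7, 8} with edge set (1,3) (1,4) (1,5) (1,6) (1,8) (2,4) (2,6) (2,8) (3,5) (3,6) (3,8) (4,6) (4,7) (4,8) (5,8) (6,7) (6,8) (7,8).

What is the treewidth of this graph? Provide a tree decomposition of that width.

Treewidth 3.
One optimal decomposition is:
Bags: B1 = {2, 4, 6, 8}  B2 = {4, 6, 7, 8}  B3 = {1, 4, 6, 8}  B4 = {1, 3, 6, 8}  B5 = {1, 3, 5, 8}
Tree: B1–B2, B2–B3, B3–B4, B4–B5

Each bag holds 4 vertices, so the decomposition has width 3, which upper-bounds the treewidth. Conversely, {1, 3, 5, 8} is a clique of size 4, and the vertices of any clique must share a bag in every tree decomposition; so some bag has ≥ 4 vertices and tw(G) ≥ 3. The upper and lower bounds meet at 3, so that is the treewidth.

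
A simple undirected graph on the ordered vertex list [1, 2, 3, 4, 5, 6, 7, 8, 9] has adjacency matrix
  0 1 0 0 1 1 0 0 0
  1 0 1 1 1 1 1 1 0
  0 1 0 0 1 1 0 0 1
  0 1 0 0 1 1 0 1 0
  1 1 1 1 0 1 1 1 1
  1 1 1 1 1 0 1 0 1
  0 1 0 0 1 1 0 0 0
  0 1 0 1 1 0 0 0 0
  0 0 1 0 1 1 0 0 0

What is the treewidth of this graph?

3

A width-3 tree decomposition is:
Bags: B1 = {2, 3, 5, 6}  B2 = {3, 5, 6, 9}  B3 = {2, 4, 5, 6}  B4 = {2, 4, 5, 8}  B5 = {1, 2, 5, 6}  B6 = {2, 5, 6, 7}
Tree: B1–B2, B1–B3, B3–B4, B3–B5, B5–B6
The largest bag has 4 vertices, giving width 3; this decomposition certifies tw(G) ≤ 3. For the lower bound, the 4 vertices {3, 5, 6, 9} are pairwise adjacent, and any tree decomposition puts a clique entirely inside one bag — forcing width ≥ 3. Hence tw(G) = 3 exactly.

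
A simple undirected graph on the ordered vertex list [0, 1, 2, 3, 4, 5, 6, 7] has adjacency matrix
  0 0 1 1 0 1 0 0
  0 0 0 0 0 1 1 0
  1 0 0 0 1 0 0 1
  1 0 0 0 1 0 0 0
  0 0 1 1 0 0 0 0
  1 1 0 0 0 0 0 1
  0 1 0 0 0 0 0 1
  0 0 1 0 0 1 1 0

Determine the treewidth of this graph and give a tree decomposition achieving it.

Each bag holds 3 vertices, so the decomposition has width 2, which upper-bounds the treewidth. The edges 6–1–5–7–6 form a cycle, so G is not a tree and its treewidth is at least 2. Combining the bounds, tw(G) = 2.

Treewidth 2.
One such decomposition:
Bags: B1 = {1, 6, 7}  B2 = {1, 5, 7}  B3 = {2, 5, 7}  B4 = {0, 2, 5}  B5 = {0, 2, 4}  B6 = {0, 3, 4}
Tree: B1–B2, B2–B3, B3–B4, B4–B5, B5–B6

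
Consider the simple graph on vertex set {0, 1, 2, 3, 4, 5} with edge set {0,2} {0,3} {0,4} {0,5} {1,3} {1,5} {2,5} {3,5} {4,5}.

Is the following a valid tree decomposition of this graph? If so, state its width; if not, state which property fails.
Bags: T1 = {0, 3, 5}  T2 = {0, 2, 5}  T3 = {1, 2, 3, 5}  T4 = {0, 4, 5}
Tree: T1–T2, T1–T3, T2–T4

A tree decomposition must satisfy three properties: every vertex lies in some bag; for every edge, both endpoints lie together in some bag; and for every vertex, the bags containing it form a connected subtree. Here bags containing vertex 2 are not connected in the tree, so the decomposition is invalid.

No — bags containing vertex 2 are not connected in the tree.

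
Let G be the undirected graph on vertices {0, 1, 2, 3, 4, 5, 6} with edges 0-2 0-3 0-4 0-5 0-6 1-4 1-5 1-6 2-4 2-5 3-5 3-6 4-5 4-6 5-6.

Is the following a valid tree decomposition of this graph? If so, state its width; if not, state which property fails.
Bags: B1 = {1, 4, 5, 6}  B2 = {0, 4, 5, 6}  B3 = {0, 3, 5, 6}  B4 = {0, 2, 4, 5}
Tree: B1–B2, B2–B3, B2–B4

Vertex coverage: the bags together contain {0, 1, 2, 3, 4, 5, 6}, the full vertex set. Edge coverage: each edge of G has both endpoints in at least one bag. Running intersection: for every vertex, the bags containing it form a connected subtree. All three properties hold, so this is a valid tree decomposition of width max|bag| − 1 = 3, and hence tw(G) ≤ 3.

Yes; width 3.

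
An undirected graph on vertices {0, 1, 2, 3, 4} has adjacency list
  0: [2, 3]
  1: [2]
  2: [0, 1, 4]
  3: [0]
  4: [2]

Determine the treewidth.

1

A width-1 tree decomposition is:
Bags: B1 = {2, 4}  B2 = {0, 2}  B3 = {0, 3}  B4 = {1, 2}
Tree: B1–B2, B2–B3, B2–B4
Every bag has size at most 2, so the width is 2 − 1 = 1 and tw(G) ≤ 1. Since G has at least one edge (e.g. 2–4), it is not an edgeless graph, so tw(G) ≥ 1. Hence tw(G) = 1 exactly.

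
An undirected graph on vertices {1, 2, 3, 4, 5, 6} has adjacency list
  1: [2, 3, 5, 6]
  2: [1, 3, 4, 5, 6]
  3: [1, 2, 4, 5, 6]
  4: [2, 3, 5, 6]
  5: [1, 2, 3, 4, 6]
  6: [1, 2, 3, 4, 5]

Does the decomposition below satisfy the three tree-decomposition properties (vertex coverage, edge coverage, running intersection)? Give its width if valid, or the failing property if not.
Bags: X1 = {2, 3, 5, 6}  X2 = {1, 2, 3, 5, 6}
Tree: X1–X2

No — vertex 4 appears in no bag.

A tree decomposition must satisfy three properties: every vertex lies in some bag; for every edge, both endpoints lie together in some bag; and for every vertex, the bags containing it form a connected subtree. Here vertex 4 appears in no bag, so the decomposition is invalid.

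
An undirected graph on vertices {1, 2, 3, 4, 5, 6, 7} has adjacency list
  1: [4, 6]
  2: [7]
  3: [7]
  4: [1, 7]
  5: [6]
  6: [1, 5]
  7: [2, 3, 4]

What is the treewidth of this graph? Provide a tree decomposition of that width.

Treewidth 1.
Bags: B1 = {4, 7}  B2 = {1, 4}  B3 = {1, 6}  B4 = {5, 6}  B5 = {3, 7}  B6 = {2, 7}
Tree: B1–B2, B2–B3, B3–B4, B1–B5, B1–B6

Each bag holds 2 vertices, so the decomposition has width 1, which upper-bounds the treewidth. Since G has at least one edge (e.g. 4–7), it is not an edgeless graph, so tw(G) ≥ 1. Therefore the treewidth is 1.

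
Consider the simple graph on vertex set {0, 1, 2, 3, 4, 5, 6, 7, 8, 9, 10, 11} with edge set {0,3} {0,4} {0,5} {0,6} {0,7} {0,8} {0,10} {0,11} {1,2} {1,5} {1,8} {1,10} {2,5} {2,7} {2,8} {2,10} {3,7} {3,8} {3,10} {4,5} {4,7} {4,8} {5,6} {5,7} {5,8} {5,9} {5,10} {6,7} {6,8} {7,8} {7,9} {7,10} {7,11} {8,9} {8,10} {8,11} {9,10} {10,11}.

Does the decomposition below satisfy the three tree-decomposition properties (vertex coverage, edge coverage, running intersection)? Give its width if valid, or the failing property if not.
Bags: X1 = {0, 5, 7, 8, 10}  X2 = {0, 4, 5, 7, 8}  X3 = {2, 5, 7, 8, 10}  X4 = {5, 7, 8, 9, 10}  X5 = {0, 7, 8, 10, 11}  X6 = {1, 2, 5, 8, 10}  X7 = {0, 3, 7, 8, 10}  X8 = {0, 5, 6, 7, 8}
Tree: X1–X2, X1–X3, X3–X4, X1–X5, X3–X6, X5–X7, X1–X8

Yes; width 4.

Every vertex of G appears in some bag (union = {0, 1, 2, 3, 4, 5, 6, 7, 8, 9, 10, 11}); every edge is covered by a bag; and for each vertex v the set of bags containing v is connected in the bag tree. The decomposition is therefore valid. The largest bag has 5 vertices, so the width is 4.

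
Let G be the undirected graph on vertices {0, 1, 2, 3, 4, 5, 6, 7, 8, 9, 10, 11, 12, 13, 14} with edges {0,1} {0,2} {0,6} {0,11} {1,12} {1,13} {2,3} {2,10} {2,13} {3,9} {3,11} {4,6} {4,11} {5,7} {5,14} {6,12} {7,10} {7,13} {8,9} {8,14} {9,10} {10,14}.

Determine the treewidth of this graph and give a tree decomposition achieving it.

Every bag has size at most 4, so the width is 4 − 1 = 3 and tw(G) ≤ 3. For the lower bound: the 4 vertex sets {5,8,14}, {7}, {10}, {2,3,9,13} are disjoint, each induces a connected subgraph, and every pair is joined by at least one edge of G. Contracting each set to a single vertex therefore yields K_{4} as a minor, and since treewidth is minor-monotone, tw(G) ≥ tw(K_{4}) = 3. Hence tw(G) = 3 exactly.

Treewidth 3.
One such decomposition:
Bags: B1 = {5, 7, 8, 14}  B2 = {7, 8, 10, 14}  B3 = {7, 8, 9, 10}  B4 = {7, 9, 10, 13}  B5 = {2, 9, 10, 13}  B6 = {2, 3, 9, 13}  B7 = {1, 2, 3, 13}  B8 = {0, 1, 2, 3}  B9 = {0, 1, 3, 11}  B10 = {0, 1, 11, 12}  B11 = {0, 6, 11, 12}  B12 = {4, 6, 11, 12}
Tree: B1–B2, B2–B3, B3–B4, B4–B5, B5–B6, B6–B7, B7–B8, B8–B9, B9–B10, B10–B11, B11–B12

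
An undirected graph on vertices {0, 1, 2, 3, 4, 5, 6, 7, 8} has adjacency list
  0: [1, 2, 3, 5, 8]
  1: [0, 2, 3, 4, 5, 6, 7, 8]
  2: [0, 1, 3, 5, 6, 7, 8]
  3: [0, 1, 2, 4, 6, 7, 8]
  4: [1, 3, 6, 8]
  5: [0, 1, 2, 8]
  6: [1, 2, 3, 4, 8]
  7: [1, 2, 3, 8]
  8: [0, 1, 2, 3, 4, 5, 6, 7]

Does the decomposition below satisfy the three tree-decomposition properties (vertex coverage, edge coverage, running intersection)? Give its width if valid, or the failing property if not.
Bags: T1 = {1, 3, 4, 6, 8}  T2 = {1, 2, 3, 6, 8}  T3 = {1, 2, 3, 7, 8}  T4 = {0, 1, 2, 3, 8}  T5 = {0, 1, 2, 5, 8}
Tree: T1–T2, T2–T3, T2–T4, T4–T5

Yes; width 4.

Every vertex of G appears in some bag (union = {0, 1, 2, 3, 4, 5, 6, 7, 8}); every edge is covered by a bag; and for each vertex v the set of bags containing v is connected in the bag tree. The decomposition is therefore valid. The largest bag has 5 vertices, so the width is 4.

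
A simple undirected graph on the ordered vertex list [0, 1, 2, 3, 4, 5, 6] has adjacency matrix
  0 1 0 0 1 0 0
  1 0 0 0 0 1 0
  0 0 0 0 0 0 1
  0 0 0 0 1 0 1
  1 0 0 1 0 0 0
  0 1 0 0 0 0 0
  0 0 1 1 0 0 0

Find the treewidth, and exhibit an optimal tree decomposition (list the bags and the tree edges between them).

Every bag has size at most 2, so the width is 2 − 1 = 1 and tw(G) ≤ 1. Since G has at least one edge (e.g. 2–6), it is not an edgeless graph, so tw(G) ≥ 1. Combining the bounds, tw(G) = 1.

Treewidth 1.
One such decomposition:
Bags: B1 = {2, 6}  B2 = {3, 6}  B3 = {3, 4}  B4 = {0, 4}  B5 = {0, 1}  B6 = {1, 5}
Tree: B1–B2, B2–B3, B3–B4, B4–B5, B5–B6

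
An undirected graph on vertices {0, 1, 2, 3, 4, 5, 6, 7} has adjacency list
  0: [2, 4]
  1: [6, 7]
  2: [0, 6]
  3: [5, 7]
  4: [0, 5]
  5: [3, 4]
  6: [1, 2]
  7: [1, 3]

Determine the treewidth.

A width-2 tree decomposition is:
Bags: B1 = {1, 3, 7}  B2 = {1, 3, 5}  B3 = {1, 4, 5}  B4 = {0, 1, 4}  B5 = {0, 1, 2}  B6 = {1, 2, 6}
Tree: B1–B2, B2–B3, B3–B4, B4–B5, B5–B6
Each bag holds 3 vertices, so the decomposition has width 2, which upper-bounds the treewidth. Since 1–7–3–5–4–0–2–6–1 is a cycle in G, G is not acyclic. Forests are exactly the graphs of treewidth ≤ 1, so tw(G) ≥ 2. The upper and lower bounds meet at 2, so that is the treewidth.

2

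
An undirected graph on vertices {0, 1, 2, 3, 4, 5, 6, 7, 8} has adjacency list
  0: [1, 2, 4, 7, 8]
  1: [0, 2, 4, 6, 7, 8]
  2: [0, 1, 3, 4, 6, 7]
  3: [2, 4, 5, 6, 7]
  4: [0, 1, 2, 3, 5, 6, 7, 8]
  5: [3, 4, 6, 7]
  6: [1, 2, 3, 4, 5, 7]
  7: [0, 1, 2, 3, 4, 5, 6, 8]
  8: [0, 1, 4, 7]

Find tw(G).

A width-4 tree decomposition is:
Bags: B1 = {0, 1, 2, 4, 7}  B2 = {1, 2, 4, 6, 7}  B3 = {2, 3, 4, 6, 7}  B4 = {0, 1, 4, 7, 8}  B5 = {3, 4, 5, 6, 7}
Tree: B1–B2, B2–B3, B1–B4, B3–B5
Every bag has size at most 5, so the width is 5 − 1 = 4 and tw(G) ≤ 4. On the other hand G contains the 5-clique {0, 1, 4, 7, 8}. A clique must lie in a single bag of any decomposition, so no decomposition can have width below 4. Hence tw(G) = 4 exactly.

4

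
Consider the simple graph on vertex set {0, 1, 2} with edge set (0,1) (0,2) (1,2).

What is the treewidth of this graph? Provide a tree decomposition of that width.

Treewidth 2.
One such decomposition:
Bags: B1 = {0, 1, 2}
Tree: (single bag)

A single bag containing all 3 vertices is trivially a valid decomposition of width 2. For the lower bound, the 3 vertices {0, 1, 2} are pairwise adjacent, and any tree decomposition puts a clique entirely inside one bag — forcing width ≥ 2. Hence tw(G) = 2 exactly.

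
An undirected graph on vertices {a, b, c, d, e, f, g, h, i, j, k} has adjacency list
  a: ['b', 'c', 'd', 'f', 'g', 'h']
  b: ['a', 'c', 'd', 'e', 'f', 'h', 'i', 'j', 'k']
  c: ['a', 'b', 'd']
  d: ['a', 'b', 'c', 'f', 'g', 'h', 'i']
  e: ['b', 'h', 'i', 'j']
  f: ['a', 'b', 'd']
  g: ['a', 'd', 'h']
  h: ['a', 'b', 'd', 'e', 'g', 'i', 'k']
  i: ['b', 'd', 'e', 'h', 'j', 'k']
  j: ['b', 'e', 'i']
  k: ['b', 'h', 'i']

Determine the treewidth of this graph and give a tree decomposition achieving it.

Treewidth 3.
One optimal decomposition is:
Bags: B1 = {a, b, d, h}  B2 = {b, d, h, i}  B3 = {a, b, d, f}  B4 = {b, e, h, i}  B5 = {b, e, i, j}  B6 = {b, h, i, k}  B7 = {a, d, g, h}  B8 = {a, b, c, d}
Tree: B1–B2, B1–B3, B2–B4, B4–B5, B4–B6, B1–B7, B1–B8

Every bag has size at most 4, so the width is 4 − 1 = 3 and tw(G) ≤ 3. For the lower bound, the 4 vertices {a, d, g, h} are pairwise adjacent, and any tree decomposition puts a clique entirely inside one bag — forcing width ≥ 3. Hence tw(G) = 3 exactly.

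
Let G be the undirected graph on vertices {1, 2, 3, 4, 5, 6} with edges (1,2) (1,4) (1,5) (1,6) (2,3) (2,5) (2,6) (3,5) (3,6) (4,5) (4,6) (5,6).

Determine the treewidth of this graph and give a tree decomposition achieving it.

Each bag holds 4 vertices, so the decomposition has width 3, which upper-bounds the treewidth. On the other hand G contains the 4-clique {1, 2, 5, 6}. A clique must lie in a single bag of any decomposition, so no decomposition can have width below 3. The upper and lower bounds meet at 3, so that is the treewidth.

Treewidth 3.
Bags: B1 = {1, 2, 5, 6}  B2 = {1, 4, 5, 6}  B3 = {2, 3, 5, 6}
Tree: B1–B2, B1–B3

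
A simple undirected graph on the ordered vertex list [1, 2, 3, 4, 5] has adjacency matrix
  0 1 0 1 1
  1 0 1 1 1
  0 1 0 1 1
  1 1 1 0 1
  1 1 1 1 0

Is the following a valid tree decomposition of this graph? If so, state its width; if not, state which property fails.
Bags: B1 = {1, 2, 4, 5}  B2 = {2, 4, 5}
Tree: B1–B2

A tree decomposition must satisfy three properties: every vertex lies in some bag; for every edge, both endpoints lie together in some bag; and for every vertex, the bags containing it form a connected subtree. Here vertex 3 appears in no bag, so the decomposition is invalid.

No — vertex 3 appears in no bag.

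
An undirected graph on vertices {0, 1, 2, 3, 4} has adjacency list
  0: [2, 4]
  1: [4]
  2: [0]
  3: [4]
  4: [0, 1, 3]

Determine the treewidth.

1

A width-1 tree decomposition is:
Bags: B1 = {0, 4}  B2 = {1, 4}  B3 = {0, 2}  B4 = {3, 4}
Tree: B1–B2, B1–B3, B1–B4
The largest bag has 2 vertices, giving width 1; this decomposition certifies tw(G) ≤ 1. Since G has at least one edge (e.g. 4–0), it is not an edgeless graph, so tw(G) ≥ 1. The upper and lower bounds meet at 1, so that is the treewidth.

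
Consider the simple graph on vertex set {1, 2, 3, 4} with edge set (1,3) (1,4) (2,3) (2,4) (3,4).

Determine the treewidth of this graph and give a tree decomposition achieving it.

Each bag holds 3 vertices, so the decomposition has width 2, which upper-bounds the treewidth. On the other hand G contains the 3-clique {1, 3, 4}. A clique must lie in a single bag of any decomposition, so no decomposition can have width below 2. Combining the bounds, tw(G) = 2.

Treewidth 2.
One such decomposition:
Bags: B1 = {2, 3, 4}  B2 = {1, 3, 4}
Tree: B1–B2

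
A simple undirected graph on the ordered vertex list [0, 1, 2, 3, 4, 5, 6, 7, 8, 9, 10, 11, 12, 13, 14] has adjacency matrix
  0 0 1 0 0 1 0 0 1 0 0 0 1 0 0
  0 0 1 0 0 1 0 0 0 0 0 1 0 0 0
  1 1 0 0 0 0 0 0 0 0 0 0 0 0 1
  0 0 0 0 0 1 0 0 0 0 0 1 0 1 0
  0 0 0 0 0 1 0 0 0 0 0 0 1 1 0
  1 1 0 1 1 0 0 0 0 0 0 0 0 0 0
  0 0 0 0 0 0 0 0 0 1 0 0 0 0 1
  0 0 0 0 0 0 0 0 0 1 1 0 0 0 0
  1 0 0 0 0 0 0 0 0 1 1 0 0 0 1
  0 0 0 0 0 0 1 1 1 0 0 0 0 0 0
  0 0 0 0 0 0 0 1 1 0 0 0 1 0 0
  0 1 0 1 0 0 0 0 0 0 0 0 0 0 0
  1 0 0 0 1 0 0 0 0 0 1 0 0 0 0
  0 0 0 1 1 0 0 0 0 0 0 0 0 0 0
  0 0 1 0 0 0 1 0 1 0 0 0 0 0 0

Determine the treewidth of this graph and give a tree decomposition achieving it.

Each bag holds 4 vertices, so the decomposition has width 3, which upper-bounds the treewidth. For the lower bound: the 4 vertex sets {6,7,9}, {14}, {8}, {0,2,10,12} are disjoint, each induces a connected subgraph, and every pair is joined by at least one edge of G. Contracting each set to a single vertex therefore yields K_{4} as a minor, and since treewidth is minor-monotone, tw(G) ≥ tw(K_{4}) = 3. Hence tw(G) = 3 exactly.

Treewidth 3.
Bags: B1 = {6, 7, 9, 14}  B2 = {7, 8, 9, 14}  B3 = {7, 8, 10, 14}  B4 = {2, 8, 10, 14}  B5 = {0, 2, 8, 10}  B6 = {0, 2, 10, 12}  B7 = {0, 1, 2, 12}  B8 = {0, 1, 5, 12}  B9 = {1, 4, 5, 12}  B10 = {1, 4, 5, 11}  B11 = {3, 4, 5, 11}  B12 = {3, 4, 11, 13}
Tree: B1–B2, B2–B3, B3–B4, B4–B5, B5–B6, B6–B7, B7–B8, B8–B9, B9–B10, B10–B11, B11–B12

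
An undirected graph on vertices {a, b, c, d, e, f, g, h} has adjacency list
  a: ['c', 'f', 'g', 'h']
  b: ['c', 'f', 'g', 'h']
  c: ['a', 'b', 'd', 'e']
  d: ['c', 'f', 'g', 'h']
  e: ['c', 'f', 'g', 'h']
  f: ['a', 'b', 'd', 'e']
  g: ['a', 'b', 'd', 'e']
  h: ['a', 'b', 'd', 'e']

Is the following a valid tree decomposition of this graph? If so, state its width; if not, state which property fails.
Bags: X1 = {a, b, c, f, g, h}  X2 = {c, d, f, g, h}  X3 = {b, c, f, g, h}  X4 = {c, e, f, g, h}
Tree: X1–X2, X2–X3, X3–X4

A tree decomposition must satisfy three properties: every vertex lies in some bag; for every edge, both endpoints lie together in some bag; and for every vertex, the bags containing it form a connected subtree. Here bags containing vertex b are not connected in the tree, so the decomposition is invalid.

No — bags containing vertex b are not connected in the tree.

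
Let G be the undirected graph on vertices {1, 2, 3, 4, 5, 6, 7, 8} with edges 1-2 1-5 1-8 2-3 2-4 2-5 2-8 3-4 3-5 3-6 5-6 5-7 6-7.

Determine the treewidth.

2

A width-2 tree decomposition is:
Bags: B1 = {3, 5, 6}  B2 = {5, 6, 7}  B3 = {2, 3, 5}  B4 = {1, 2, 5}  B5 = {2, 3, 4}  B6 = {1, 2, 8}
Tree: B1–B2, B1–B3, B3–B4, B3–B5, B4–B6
Every bag has size at most 3, so the width is 3 − 1 = 2 and tw(G) ≤ 2. On the other hand G contains the 3-clique {1, 2, 8}. A clique must lie in a single bag of any decomposition, so no decomposition can have width below 2. Combining the bounds, tw(G) = 2.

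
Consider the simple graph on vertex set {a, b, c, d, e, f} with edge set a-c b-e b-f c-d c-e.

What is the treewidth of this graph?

1

A width-1 tree decomposition is:
Bags: B1 = {b, f}  B2 = {b, e}  B3 = {c, e}  B4 = {c, d}  B5 = {a, c}
Tree: B1–B2, B2–B3, B3–B4, B4–B5
The largest bag has 2 vertices, giving width 1; this decomposition certifies tw(G) ≤ 1. Since G has at least one edge (e.g. f–b), it is not an edgeless graph, so tw(G) ≥ 1. Hence tw(G) = 1 exactly.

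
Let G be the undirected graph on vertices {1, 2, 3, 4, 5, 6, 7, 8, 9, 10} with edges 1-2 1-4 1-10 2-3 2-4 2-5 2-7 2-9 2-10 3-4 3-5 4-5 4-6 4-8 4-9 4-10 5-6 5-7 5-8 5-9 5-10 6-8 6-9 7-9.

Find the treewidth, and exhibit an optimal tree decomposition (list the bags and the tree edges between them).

The largest bag has 4 vertices, giving width 3; this decomposition certifies tw(G) ≤ 3. On the other hand G contains the 4-clique {1, 2, 4, 10}. A clique must lie in a single bag of any decomposition, so no decomposition can have width below 3. Hence tw(G) = 3 exactly.

Treewidth 3.
One optimal decomposition is:
Bags: B1 = {2, 3, 4, 5}  B2 = {2, 4, 5, 9}  B3 = {4, 5, 6, 9}  B4 = {2, 4, 5, 10}  B5 = {1, 2, 4, 10}  B6 = {4, 5, 6, 8}  B7 = {2, 5, 7, 9}
Tree: B1–B2, B2–B3, B2–B4, B4–B5, B3–B6, B2–B7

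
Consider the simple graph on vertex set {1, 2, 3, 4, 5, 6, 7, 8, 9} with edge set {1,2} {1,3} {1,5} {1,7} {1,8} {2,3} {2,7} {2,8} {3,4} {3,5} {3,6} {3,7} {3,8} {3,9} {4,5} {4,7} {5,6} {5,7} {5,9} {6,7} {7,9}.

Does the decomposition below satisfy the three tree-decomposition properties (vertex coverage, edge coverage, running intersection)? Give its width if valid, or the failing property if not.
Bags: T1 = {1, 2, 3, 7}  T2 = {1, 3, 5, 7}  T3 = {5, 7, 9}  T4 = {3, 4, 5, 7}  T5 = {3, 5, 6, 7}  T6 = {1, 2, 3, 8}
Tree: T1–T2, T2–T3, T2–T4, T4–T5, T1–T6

A tree decomposition must satisfy three properties: every vertex lies in some bag; for every edge, both endpoints lie together in some bag; and for every vertex, the bags containing it form a connected subtree. Here edge (3,9) lies in no bag, so the decomposition is invalid.

No — edge (3,9) lies in no bag.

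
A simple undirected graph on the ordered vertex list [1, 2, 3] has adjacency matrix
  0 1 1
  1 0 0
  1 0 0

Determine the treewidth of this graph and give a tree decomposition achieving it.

Each bag holds 2 vertices, so the decomposition has width 1, which upper-bounds the treewidth. Any graph with an edge has treewidth ≥ 1, and G has the edge 3–1. Hence tw(G) = 1 exactly.

Treewidth 1.
Bags: B1 = {1, 3}  B2 = {1, 2}
Tree: B1–B2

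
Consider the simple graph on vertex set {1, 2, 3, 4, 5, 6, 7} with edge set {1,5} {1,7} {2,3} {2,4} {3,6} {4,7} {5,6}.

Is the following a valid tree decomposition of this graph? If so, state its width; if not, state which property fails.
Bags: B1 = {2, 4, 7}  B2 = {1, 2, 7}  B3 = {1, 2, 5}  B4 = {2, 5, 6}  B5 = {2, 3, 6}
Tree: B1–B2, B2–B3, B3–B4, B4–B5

Yes; width 2.

Vertex coverage: the bags together contain {1, 2, 3, 4, 5, 6, 7}, the full vertex set. Edge coverage: each edge of G has both endpoints in at least one bag. Running intersection: for every vertex, the bags containing it form a connected subtree. All three properties hold, so this is a valid tree decomposition of width max|bag| − 1 = 2, and hence tw(G) ≤ 2.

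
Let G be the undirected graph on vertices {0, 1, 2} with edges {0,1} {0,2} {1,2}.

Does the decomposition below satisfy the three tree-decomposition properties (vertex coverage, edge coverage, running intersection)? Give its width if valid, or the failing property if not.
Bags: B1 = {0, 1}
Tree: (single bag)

A tree decomposition must satisfy three properties: every vertex lies in some bag; for every edge, both endpoints lie together in some bag; and for every vertex, the bags containing it form a connected subtree. Here vertex 2 appears in no bag, so the decomposition is invalid.

No — vertex 2 appears in no bag.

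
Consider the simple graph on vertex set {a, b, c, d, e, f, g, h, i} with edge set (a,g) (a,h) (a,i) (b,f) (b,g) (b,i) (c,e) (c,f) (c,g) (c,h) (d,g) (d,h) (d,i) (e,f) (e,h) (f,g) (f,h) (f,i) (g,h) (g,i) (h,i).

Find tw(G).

3

A width-3 tree decomposition is:
Bags: B1 = {c, e, f, h}  B2 = {c, f, g, h}  B3 = {f, g, h, i}  B4 = {b, f, g, i}  B5 = {d, g, h, i}  B6 = {a, g, h, i}
Tree: B1–B2, B2–B3, B3–B4, B3–B5, B5–B6
The largest bag has 4 vertices, giving width 3; this decomposition certifies tw(G) ≤ 3. For the lower bound, the 4 vertices {c, f, g, h} are pairwise adjacent, and any tree decomposition puts a clique entirely inside one bag — forcing width ≥ 3. Therefore the treewidth is 3.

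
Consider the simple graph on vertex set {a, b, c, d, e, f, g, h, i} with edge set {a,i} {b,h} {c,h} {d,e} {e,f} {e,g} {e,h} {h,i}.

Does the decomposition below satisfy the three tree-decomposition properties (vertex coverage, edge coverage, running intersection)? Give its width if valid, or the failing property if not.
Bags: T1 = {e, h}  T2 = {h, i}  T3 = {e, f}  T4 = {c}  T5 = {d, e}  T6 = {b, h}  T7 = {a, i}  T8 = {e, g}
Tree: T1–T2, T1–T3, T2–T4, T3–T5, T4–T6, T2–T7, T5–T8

A tree decomposition must satisfy three properties: every vertex lies in some bag; for every edge, both endpoints lie together in some bag; and for every vertex, the bags containing it form a connected subtree. Here edge (h,c) lies in no bag, so the decomposition is invalid.

No — edge (h,c) lies in no bag.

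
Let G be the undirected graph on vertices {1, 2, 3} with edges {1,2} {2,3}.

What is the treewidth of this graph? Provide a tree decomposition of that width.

Each bag holds 2 vertices, so the decomposition has width 1, which upper-bounds the treewidth. G has an edge, so its treewidth is at least 1. The upper and lower bounds meet at 1, so that is the treewidth.

Treewidth 1.
One such decomposition:
Bags: B1 = {1, 2}  B2 = {2, 3}
Tree: B1–B2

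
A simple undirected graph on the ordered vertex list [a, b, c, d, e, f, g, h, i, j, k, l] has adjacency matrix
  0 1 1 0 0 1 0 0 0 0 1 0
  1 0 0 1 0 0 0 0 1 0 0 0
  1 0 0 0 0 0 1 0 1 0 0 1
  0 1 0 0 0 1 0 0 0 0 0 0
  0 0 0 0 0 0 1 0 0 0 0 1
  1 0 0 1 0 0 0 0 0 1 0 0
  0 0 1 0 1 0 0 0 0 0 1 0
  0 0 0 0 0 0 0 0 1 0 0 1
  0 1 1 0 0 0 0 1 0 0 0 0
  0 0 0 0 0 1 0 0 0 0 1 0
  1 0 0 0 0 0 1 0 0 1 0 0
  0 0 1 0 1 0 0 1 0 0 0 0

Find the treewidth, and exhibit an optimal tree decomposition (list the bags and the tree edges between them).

Treewidth 3.
One optimal decomposition is:
Bags: B1 = {b, d, f, j}  B2 = {a, b, f, j}  B3 = {a, b, j, k}  B4 = {a, b, i, k}  B5 = {a, c, i, k}  B6 = {c, g, i, k}  B7 = {c, g, h, i}  B8 = {c, g, h, l}  B9 = {e, g, h, l}
Tree: B1–B2, B2–B3, B3–B4, B4–B5, B5–B6, B6–B7, B7–B8, B8–B9

Every bag has size at most 4, so the width is 4 − 1 = 3 and tw(G) ≤ 3. For the lower bound: the 4 vertex sets {d,f,j}, {b}, {a}, {c,g,i,k} are disjoint, each induces a connected subgraph, and every pair is joined by at least one edge of G. Contracting each set to a single vertex therefore yields K_{4} as a minor, and since treewidth is minor-monotone, tw(G) ≥ tw(K_{4}) = 3. Combining the bounds, tw(G) = 3.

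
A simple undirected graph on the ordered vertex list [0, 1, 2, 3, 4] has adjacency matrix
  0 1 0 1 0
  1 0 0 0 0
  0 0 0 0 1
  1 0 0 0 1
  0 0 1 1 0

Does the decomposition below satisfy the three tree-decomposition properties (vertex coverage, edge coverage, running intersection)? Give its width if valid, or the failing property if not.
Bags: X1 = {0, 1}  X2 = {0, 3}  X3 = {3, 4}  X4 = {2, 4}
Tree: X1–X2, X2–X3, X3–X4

Every vertex of G appears in some bag (union = {0, 1, 2, 3, 4}); every edge is covered by a bag; and for each vertex v the set of bags containing v is connected in the bag tree. The decomposition is therefore valid. The largest bag has 2 vertices, so the width is 1.

Yes; width 1.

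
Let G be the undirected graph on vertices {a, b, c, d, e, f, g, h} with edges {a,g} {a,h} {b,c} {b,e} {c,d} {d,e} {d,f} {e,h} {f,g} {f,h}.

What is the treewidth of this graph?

2

A width-2 tree decomposition is:
Bags: B1 = {b, c, e}  B2 = {c, d, e}  B3 = {d, e, h}  B4 = {d, f, h}  B5 = {a, f, h}  B6 = {a, f, g}
Tree: B1–B2, B2–B3, B3–B4, B4–B5, B5–B6
Each bag holds 3 vertices, so the decomposition has width 2, which upper-bounds the treewidth. The edges b–c–d–e–b form a cycle, so G is not a tree and its treewidth is at least 2. Hence tw(G) = 2 exactly.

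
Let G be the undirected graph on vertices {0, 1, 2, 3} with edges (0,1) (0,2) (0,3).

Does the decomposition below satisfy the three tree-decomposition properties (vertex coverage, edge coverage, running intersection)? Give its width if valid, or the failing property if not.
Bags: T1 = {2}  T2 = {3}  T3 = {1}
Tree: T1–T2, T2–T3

No — vertex 0 appears in no bag.

A tree decomposition must satisfy three properties: every vertex lies in some bag; for every edge, both endpoints lie together in some bag; and for every vertex, the bags containing it form a connected subtree. Here vertex 0 appears in no bag, so the decomposition is invalid.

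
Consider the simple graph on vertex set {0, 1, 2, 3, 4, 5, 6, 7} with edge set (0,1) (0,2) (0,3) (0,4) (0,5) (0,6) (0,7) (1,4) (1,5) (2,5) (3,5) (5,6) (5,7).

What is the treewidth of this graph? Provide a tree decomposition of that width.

Treewidth 2.
Bags: B1 = {0, 1, 5}  B2 = {0, 5, 6}  B3 = {0, 1, 4}  B4 = {0, 3, 5}  B5 = {0, 2, 5}  B6 = {0, 5, 7}
Tree: B1–B2, B1–B3, B2–B4, B2–B5, B5–B6

Each bag holds 3 vertices, so the decomposition has width 2, which upper-bounds the treewidth. Conversely, {0, 1, 4} is a clique of size 3, and the vertices of any clique must share a bag in every tree decomposition; so some bag has ≥ 3 vertices and tw(G) ≥ 2. The upper and lower bounds meet at 2, so that is the treewidth.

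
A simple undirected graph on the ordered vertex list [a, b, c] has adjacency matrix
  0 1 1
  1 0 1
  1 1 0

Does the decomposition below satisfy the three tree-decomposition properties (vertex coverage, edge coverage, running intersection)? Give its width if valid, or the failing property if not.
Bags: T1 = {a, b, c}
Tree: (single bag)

Yes; width 2.

Every vertex of G appears in some bag (union = {a, b, c}); every edge is covered by a bag; and for each vertex v the set of bags containing v is connected in the bag tree. The decomposition is therefore valid. The largest bag has 3 vertices, so the width is 2.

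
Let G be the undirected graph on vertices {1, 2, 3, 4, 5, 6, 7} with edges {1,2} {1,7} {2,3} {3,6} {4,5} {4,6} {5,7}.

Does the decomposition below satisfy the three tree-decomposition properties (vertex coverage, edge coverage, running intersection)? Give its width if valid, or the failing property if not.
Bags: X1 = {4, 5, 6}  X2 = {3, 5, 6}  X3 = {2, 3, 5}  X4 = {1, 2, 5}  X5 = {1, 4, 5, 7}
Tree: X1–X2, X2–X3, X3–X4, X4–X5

No — bags containing vertex 4 are not connected in the tree.

A tree decomposition must satisfy three properties: every vertex lies in some bag; for every edge, both endpoints lie together in some bag; and for every vertex, the bags containing it form a connected subtree. Here bags containing vertex 4 are not connected in the tree, so the decomposition is invalid.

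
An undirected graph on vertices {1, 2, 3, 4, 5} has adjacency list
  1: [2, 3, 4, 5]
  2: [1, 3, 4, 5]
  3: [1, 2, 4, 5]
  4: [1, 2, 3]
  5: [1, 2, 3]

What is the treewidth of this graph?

3

A width-3 tree decomposition is:
Bags: B1 = {1, 2, 3, 5}  B2 = {1, 2, 3, 4}
Tree: B1–B2
Every bag has size at most 4, so the width is 4 − 1 = 3 and tw(G) ≤ 3. On the other hand G contains the 4-clique {1, 2, 3, 4}. A clique must lie in a single bag of any decomposition, so no decomposition can have width below 3. Combining the bounds, tw(G) = 3.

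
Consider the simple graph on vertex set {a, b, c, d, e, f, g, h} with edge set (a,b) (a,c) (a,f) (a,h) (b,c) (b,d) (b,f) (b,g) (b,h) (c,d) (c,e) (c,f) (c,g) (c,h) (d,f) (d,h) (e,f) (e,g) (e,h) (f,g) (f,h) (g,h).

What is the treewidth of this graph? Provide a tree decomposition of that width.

Treewidth 4.
Bags: B1 = {b, c, f, g, h}  B2 = {a, b, c, f, h}  B3 = {c, e, f, g, h}  B4 = {b, c, d, f, h}
Tree: B1–B2, B1–B3, B2–B4

Each bag holds 5 vertices, so the decomposition has width 4, which upper-bounds the treewidth. Conversely, {c, e, f, g, h} is a clique of size 5, and the vertices of any clique must share a bag in every tree decomposition; so some bag has ≥ 5 vertices and tw(G) ≥ 4. Hence tw(G) = 4 exactly.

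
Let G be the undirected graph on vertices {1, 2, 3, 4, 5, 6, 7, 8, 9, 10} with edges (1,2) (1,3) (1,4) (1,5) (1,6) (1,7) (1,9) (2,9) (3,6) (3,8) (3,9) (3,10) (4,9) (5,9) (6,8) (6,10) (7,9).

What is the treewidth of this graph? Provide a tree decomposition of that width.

Treewidth 2.
Bags: B1 = {1, 3, 9}  B2 = {1, 3, 6}  B3 = {3, 6, 8}  B4 = {1, 7, 9}  B5 = {3, 6, 10}  B6 = {1, 4, 9}  B7 = {1, 2, 9}  B8 = {1, 5, 9}
Tree: B1–B2, B2–B3, B1–B4, B3–B5, B1–B6, B1–B7, B1–B8

Each bag holds 3 vertices, so the decomposition has width 2, which upper-bounds the treewidth. On the other hand G contains the 3-clique {3, 6, 8}. A clique must lie in a single bag of any decomposition, so no decomposition can have width below 2. Combining the bounds, tw(G) = 2.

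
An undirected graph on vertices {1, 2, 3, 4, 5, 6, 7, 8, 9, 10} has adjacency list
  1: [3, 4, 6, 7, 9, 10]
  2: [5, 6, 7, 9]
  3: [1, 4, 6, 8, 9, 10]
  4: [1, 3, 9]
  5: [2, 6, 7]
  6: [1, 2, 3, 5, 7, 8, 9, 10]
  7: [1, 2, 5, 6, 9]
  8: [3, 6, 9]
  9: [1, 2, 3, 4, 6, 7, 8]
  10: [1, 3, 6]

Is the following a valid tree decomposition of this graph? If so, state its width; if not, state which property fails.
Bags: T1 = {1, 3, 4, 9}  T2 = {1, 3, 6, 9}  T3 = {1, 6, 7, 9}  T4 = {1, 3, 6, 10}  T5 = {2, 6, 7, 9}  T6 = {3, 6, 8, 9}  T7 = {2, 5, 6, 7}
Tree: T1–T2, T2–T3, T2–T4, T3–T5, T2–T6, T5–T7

Yes; width 3.

Every vertex of G appears in some bag (union = {1, 2, 3, 4, 5, 6, 7, 8, 9, 10}); every edge is covered by a bag; and for each vertex v the set of bags containing v is connected in the bag tree. The decomposition is therefore valid. The largest bag has 4 vertices, so the width is 3.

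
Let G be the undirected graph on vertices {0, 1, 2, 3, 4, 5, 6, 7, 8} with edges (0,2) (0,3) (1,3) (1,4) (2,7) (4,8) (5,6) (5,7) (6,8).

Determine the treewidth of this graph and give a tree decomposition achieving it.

Every bag has size at most 3, so the width is 3 − 1 = 2 and tw(G) ≤ 2. Since 5–7–2–0–3–1–4–8–6–5 is a cycle in G, G is not acyclic. Forests are exactly the graphs of treewidth ≤ 1, so tw(G) ≥ 2. Therefore the treewidth is 2.

Treewidth 2.
Bags: B1 = {2, 5, 7}  B2 = {0, 2, 5}  B3 = {0, 3, 5}  B4 = {1, 3, 5}  B5 = {1, 4, 5}  B6 = {4, 5, 8}  B7 = {5, 6, 8}
Tree: B1–B2, B2–B3, B3–B4, B4–B5, B5–B6, B6–B7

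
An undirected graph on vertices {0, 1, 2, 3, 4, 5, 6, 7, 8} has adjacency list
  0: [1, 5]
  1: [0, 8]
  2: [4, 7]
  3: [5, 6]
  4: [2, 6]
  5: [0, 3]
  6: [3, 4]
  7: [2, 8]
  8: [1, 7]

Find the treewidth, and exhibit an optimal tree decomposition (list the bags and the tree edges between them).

Treewidth 2.
Bags: B1 = {3, 5, 6}  B2 = {4, 5, 6}  B3 = {2, 4, 5}  B4 = {2, 5, 7}  B5 = {5, 7, 8}  B6 = {1, 5, 8}  B7 = {0, 1, 5}
Tree: B1–B2, B2–B3, B3–B4, B4–B5, B5–B6, B6–B7

Each bag holds 3 vertices, so the decomposition has width 2, which upper-bounds the treewidth. Since 5–3–6–4–2–7–8–1–0–5 is a cycle in G, G is not acyclic. Forests are exactly the graphs of treewidth ≤ 1, so tw(G) ≥ 2. The upper and lower bounds meet at 2, so that is the treewidth.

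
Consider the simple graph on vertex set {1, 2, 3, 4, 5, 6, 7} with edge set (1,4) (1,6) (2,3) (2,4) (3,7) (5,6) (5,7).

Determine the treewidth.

A width-2 tree decomposition is:
Bags: B1 = {2, 3, 4}  B2 = {1, 3, 4}  B3 = {1, 3, 6}  B4 = {3, 5, 6}  B5 = {3, 5, 7}
Tree: B1–B2, B2–B3, B3–B4, B4–B5
Each bag holds 3 vertices, so the decomposition has width 2, which upper-bounds the treewidth. Since 3–2–4–1–6–5–7–3 is a cycle in G, G is not acyclic. Forests are exactly the graphs of treewidth ≤ 1, so tw(G) ≥ 2. Hence tw(G) = 2 exactly.

2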